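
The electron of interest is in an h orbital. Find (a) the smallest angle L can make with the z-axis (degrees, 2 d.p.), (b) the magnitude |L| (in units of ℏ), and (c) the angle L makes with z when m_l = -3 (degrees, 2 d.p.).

θ_min ≈ 24.09°; |L| = √30 ℏ ≈ 5.477ℏ; θ(m_l=-3) ≈ 123.21°

An h state has l = 5.
cos θ_min = 5/√30, so θ_min ≈ 24.09°.
|L| = ℏ√(5·6) = √30 ℏ ≈ 5.477ℏ.
For m_l = -3: cos θ = -3/√30, θ ≈ 123.21°.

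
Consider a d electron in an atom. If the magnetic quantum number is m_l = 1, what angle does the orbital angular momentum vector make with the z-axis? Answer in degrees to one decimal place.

θ ≈ 65.9°

The letter d corresponds to l = 2.
|L| = √(l(l+1)) ℏ = √6 ℏ.
L_z = m_l ℏ = 1ℏ.
cos θ = L_z/|L| = 1/√6, so θ ≈ 65.9°.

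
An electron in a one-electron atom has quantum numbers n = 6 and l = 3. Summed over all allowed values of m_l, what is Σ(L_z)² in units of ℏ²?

Σ(L_z)² = 28 ℏ²

The allowed m_l values are -3, -2, -1, 0, 1, 2, 3.
Σ m_l² = 2·(1 + 4 + 9) = 28.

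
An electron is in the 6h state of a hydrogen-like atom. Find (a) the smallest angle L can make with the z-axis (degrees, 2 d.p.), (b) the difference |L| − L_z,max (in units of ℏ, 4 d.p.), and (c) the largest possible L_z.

For 6h, l = 5.
cos θ_min = 5/√30, so θ_min ≈ 24.09°.
|L| − L_z,max = (√30 − 5)ℏ ≈ 0.4772ℏ.
L_z,max = lℏ = 5ℏ.

θ_min ≈ 24.09°; |L|−L_z,max ≈ 0.4772ℏ; L_z,max = 5ℏ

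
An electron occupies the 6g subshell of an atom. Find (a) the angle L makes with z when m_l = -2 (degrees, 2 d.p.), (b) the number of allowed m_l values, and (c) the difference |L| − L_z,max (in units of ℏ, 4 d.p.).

θ(m_l=-2) ≈ 116.57°; 9 values; |L|−L_z,max ≈ 0.4721ℏ

The 6g subshell has l = 4.
For m_l = -2: cos θ = -2/√20, θ ≈ 116.57°.
There are 2l+1 = 9 values of m_l.
|L| − L_z,max = (2√5 − 4)ℏ ≈ 0.4721ℏ.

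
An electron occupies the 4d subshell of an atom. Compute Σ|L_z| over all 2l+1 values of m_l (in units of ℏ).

Σ|L_z| = 6 ℏ

For 4d, l = 2.
The allowed m_l values are -2, -1, 0, 1, 2.
Σ|m_l| = 2(1+2+…+2) = 6.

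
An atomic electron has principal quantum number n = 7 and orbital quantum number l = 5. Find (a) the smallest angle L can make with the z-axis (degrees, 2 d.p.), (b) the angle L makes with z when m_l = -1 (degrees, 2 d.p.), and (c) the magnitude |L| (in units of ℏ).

θ_min ≈ 24.09°; θ(m_l=-1) ≈ 100.52°; |L| = √30 ℏ ≈ 5.477ℏ

cos θ_min = 5/√30, so θ_min ≈ 24.09°.
For m_l = -1: cos θ = -1/√30, θ ≈ 100.52°.
|L| = ℏ√(5·6) = √30 ℏ ≈ 5.477ℏ.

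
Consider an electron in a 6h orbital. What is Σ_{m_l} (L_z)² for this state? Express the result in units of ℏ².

Σ(L_z)² = 110 ℏ²

The 6h subshell has l = 5.
m_l ∈ {-5, -4, -3, -2, -1, 0, 1, 2, 3, 4, 5}.
Σ m_l² = l(l+1)(2l+1)/3 = 5·6·11/3 = 110.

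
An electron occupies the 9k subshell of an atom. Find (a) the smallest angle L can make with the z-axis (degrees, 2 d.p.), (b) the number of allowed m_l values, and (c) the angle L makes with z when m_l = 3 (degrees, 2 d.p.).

θ_min ≈ 20.70°; 15 values; θ(m_l=3) ≈ 66.37°

For 9k, l = 7.
cos θ_min = 7/√56, so θ_min ≈ 20.70°.
There are 2l+1 = 15 values of m_l.
For m_l = 3: cos θ = 3/√56, θ ≈ 66.37°.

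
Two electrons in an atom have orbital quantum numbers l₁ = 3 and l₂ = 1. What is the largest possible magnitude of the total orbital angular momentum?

L runs from |3 − 1| = 2 to 3 + 1 = 4.
So L can be 2, 3, 4.
The largest magnitude corresponds to L = 4: |L_tot| = ℏ√(4·5) = 2√5 ℏ.

|L_tot|_max = 2√5 ℏ ≈ 4.472ℏ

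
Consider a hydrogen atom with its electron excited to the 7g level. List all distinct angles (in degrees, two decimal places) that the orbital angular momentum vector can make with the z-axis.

θ ∈ {26.57°, 47.87°, 63.43°, 77.08°, 90.00°, 102.92°, 116.57°, 132.13°, 153.43°}

The 7g level has l = 4.
|L| = √(l(l+1)) ℏ = 2√5 ℏ.
cos θ = m_l/√20 for each m_l ∈ {-4, -3, -2, -1, 0, 1, 2, 3, 4}.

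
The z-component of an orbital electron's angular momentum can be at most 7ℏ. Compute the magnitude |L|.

L_z,max = lℏ, so l = 7.
|L| = √(l(l+1)) ℏ = 2√14 ℏ.

|L| = 2√14 ℏ ≈ 7.483ℏ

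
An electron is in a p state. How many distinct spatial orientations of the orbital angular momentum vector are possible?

The letter p corresponds to l = 1.
The number of m_l values is 2l + 1 = 2·1 + 1 = 3.

3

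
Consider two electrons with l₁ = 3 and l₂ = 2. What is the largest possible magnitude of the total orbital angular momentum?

|L_tot|_max = √30 ℏ ≈ 5.477ℏ

L runs from |3 − 2| = 1 to 3 + 2 = 5.
L ∈ {1, 2, 3, 4, 5}.
The largest magnitude corresponds to L = 5: |L_tot| = ℏ√(5·6) = √30 ℏ.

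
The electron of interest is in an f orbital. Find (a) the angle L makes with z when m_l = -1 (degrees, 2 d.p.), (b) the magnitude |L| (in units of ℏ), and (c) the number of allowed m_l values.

An f state has l = 3.
For m_l = -1: cos θ = -1/√12, θ ≈ 106.78°.
|L| = ℏ√(3·4) = 2√3 ℏ ≈ 3.464ℏ.
There are 2l+1 = 7 values of m_l.

θ(m_l=-1) ≈ 106.78°; |L| = 2√3 ℏ ≈ 3.464ℏ; 7 values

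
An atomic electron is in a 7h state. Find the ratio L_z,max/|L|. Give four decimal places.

The 7h subshell has l = 5.
|L| = √30 ℏ ≈ 5.4772ℏ, while L_z,max = lℏ = 5ℏ.
L_z,max/|L| = 5/√30 = 0.9129.

L_z,max/|L| = 0.9129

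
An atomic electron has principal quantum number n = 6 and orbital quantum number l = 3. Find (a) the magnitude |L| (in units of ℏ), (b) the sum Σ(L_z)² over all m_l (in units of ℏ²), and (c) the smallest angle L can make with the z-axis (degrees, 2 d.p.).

|L| = 2√3 ℏ ≈ 3.464ℏ; Σ(L_z)² = 28 ℏ²; θ_min ≈ 30.00°

|L| = ℏ√(3·4) = 2√3 ℏ ≈ 3.464ℏ.
Σ m_l² = 28, so Σ(L_z)² = 28 ℏ².
cos θ_min = 3/√12, so θ_min ≈ 30.00°.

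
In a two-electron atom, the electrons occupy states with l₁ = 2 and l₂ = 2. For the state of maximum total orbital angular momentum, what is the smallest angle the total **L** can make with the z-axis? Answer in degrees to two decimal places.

θ_min ≈ 26.57°

Angular momentum addition gives L = |l₁ − l₂|, …, l₁ + l₂.
L ∈ {0, 1, 2, 3, 4}.
The maximum is L = 4, with |L_tot| = ℏ√(4·5) = 2√5 ℏ.
The minimum angle with z is arccos(4/√20) ≈ 26.57°.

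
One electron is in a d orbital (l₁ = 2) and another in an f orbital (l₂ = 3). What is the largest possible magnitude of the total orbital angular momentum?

|L_tot|_max = √30 ℏ ≈ 5.477ℏ

By the triangle rule, |l₁ − l₂| ≤ L ≤ l₁ + l₂.
Allowed values: L = 1, 2, 3, 4, 5.
The largest magnitude corresponds to L = 5: |L_tot| = ℏ√(5·6) = √30 ℏ.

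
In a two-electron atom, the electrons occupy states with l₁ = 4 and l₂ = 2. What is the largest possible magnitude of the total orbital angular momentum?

|L_tot|_max = √42 ℏ ≈ 6.481ℏ

Angular momentum addition gives L = |l₁ − l₂|, …, l₁ + l₂.
Allowed values: L = 2, 3, 4, 5, 6.
The largest magnitude corresponds to L = 6: |L_tot| = ℏ√(6·7) = √42 ℏ.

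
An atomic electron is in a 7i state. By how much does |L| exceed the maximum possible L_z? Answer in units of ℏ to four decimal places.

The 7i subshell has l = 6.
|L| = √42 ℏ ≈ 6.4807ℏ, while L_z,max = lℏ = 6ℏ.
The difference is (√42 − 6)ℏ ≈ 0.4807ℏ.

|L| − L_z,max ≈ 0.4807ℏ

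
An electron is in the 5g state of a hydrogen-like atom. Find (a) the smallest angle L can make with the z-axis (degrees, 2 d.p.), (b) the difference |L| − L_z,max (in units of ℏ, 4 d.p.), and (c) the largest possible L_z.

The 5g subshell has l = 4.
cos θ_min = 4/√20, so θ_min ≈ 26.57°.
|L| − L_z,max = (2√5 − 4)ℏ ≈ 0.4721ℏ.
L_z,max = lℏ = 4ℏ.

θ_min ≈ 26.57°; |L|−L_z,max ≈ 0.4721ℏ; L_z,max = 4ℏ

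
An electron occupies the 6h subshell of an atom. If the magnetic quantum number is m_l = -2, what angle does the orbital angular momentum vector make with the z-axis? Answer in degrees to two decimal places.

For 6h, l = 5.
|L|² = l(l+1)ℏ² = 30ℏ², so |L| = √30 ℏ.
L_z = m_l ℏ = −2ℏ.
cos θ = L_z/|L| = -2/√30, so θ ≈ 111.42°.

θ ≈ 111.42°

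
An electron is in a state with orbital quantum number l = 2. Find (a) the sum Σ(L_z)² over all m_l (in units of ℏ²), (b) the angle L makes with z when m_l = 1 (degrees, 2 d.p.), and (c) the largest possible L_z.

Σ m_l² = 10, so Σ(L_z)² = 10 ℏ².
For m_l = 1: cos θ = 1/√6, θ ≈ 65.91°.
L_z,max = lℏ = 2ℏ.

Σ(L_z)² = 10 ℏ²; θ(m_l=1) ≈ 65.91°; L_z,max = 2ℏ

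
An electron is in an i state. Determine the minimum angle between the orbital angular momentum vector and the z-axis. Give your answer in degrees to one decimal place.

An i state has l = 6.
|L|² = l(l+1)ℏ² = 42ℏ², so |L| = √42 ℏ.
The smallest angle corresponds to the largest L_z, i.e. m_l = l = 6, giving L_z = 6ℏ.
cos θ_min = 6/√42, so θ_min ≈ 22.2°.

θ_min ≈ 22.2°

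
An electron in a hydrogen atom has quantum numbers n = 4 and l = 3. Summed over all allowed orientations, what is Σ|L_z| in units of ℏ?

The allowed m_l values are -3, -2, -1, 0, 1, 2, 3.
Σ|m_l| = 2·3(3+1)/2 = 12.

Σ|L_z| = 12 ℏ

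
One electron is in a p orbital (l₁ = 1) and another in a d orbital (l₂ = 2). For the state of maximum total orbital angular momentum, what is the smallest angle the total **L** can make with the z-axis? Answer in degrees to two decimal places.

Angular momentum addition gives L = |l₁ − l₂|, …, l₁ + l₂.
So L can be 1, 2, 3.
The maximum is L = 3, with |L_tot| = ℏ√(3·4) = 2√3 ℏ.
The minimum angle with z is arccos(3/√12) ≈ 30.00°.

θ_min ≈ 30.00°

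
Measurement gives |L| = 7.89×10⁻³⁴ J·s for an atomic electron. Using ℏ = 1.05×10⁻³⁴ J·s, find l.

l = 7

In units of ℏ, |L| ≈ 7.514.
l(l+1) ≈ 7.514² ≈ 56.46, so l = 7.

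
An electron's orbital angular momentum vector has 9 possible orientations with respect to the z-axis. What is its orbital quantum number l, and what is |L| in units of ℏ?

l = 4, |L| = 2√5 ℏ ≈ 4.472ℏ

Since there are 2l+1 = 9 values of m_l, l = 4.
|L| = ℏ√(l(l+1)) = ℏ√(4·5) = 2√5 ℏ.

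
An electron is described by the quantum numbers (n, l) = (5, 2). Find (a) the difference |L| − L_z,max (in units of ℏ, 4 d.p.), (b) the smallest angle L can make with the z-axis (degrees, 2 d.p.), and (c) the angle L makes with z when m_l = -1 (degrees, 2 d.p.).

|L|−L_z,max ≈ 0.4495ℏ; θ_min ≈ 35.26°; θ(m_l=-1) ≈ 114.09°

|L| − L_z,max = (√6 − 2)ℏ ≈ 0.4495ℏ.
cos θ_min = 2/√6, so θ_min ≈ 35.26°.
For m_l = -1: cos θ = -1/√6, θ ≈ 114.09°.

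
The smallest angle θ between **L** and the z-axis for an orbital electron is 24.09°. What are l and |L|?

At minimum angle, m_l = l, so cos θ = l/√(l(l+1)); cos²θ = l/(l+1) = 0.8334.
l = cos²θ/sin²θ ≈ 5.
Then |L| = ℏ√(5·6) = √30 ℏ.

l = 5, |L| = √30 ℏ ≈ 5.477ℏ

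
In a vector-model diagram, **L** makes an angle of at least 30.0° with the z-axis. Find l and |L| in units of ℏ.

l = 3, |L| = 2√3 ℏ ≈ 3.464ℏ

cos²θ_min = l/(l+1) = 0.7500.
l = cos²θ/sin²θ ≈ 3.
Then |L| = ℏ√(3·4) = 2√3 ℏ.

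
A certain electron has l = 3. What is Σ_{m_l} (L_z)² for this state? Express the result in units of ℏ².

Σ(L_z)² = 28 ℏ²

m_l ∈ {-3, -2, -1, 0, 1, 2, 3}.
Summing m² from −3 to 3: Σ m_l² = 28.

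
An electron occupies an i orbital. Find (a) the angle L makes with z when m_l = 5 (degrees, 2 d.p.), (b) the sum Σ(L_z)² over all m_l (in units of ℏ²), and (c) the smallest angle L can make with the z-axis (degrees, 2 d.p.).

For an i orbital, l = 6.
For m_l = 5: cos θ = 5/√42, θ ≈ 39.51°.
Σ m_l² = 182, so Σ(L_z)² = 182 ℏ².
cos θ_min = 6/√42, so θ_min ≈ 22.21°.

θ(m_l=5) ≈ 39.51°; Σ(L_z)² = 182 ℏ²; θ_min ≈ 22.21°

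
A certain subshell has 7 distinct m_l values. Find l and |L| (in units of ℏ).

2l + 1 = 7 ⇒ l = 3.
|L| = ℏ√(l(l+1)) = ℏ√(3·4) = 2√3 ℏ.

l = 3, |L| = 2√3 ℏ ≈ 3.464ℏ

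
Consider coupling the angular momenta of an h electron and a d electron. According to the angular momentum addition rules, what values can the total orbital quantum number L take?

L = 3, 4, 5, 6, 7

Angular momentum addition gives L = |l₁ − l₂|, …, l₁ + l₂.
Allowed values: L = 3, 4, 5, 6, 7.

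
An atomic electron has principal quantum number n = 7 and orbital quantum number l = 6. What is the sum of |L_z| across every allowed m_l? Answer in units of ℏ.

m_l ∈ {-6, -5, -4, -3, -2, -1, 0, 1, 2, 3, 4, 5, 6}.
Σ|m_l| = l(l+1) = 42.

Σ|L_z| = 42 ℏ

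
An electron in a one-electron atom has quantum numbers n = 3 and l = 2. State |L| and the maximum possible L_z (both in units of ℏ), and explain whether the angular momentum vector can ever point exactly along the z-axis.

No: L_z,max = 2ℏ < |L| = √6 ℏ ≈ 2.449ℏ

|L| = √6 ℏ ≈ 2.4495ℏ, while L_z,max = lℏ = 2ℏ.
Since |L| > L_z,max, the vector can never point exactly along z; the closest it comes is θ_min = arccos(2/√6) ≈ 35.3°.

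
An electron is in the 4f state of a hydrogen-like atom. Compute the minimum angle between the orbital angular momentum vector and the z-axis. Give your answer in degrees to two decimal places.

θ_min ≈ 30.00°

For 4f, l = 3.
|L| = ℏ√(l(l+1)) = 2√3 ℏ.
The smallest angle corresponds to the largest L_z, i.e. m_l = l = 3, giving L_z = 3ℏ.
cos θ_min = 3/√12, so θ_min ≈ 30.00°.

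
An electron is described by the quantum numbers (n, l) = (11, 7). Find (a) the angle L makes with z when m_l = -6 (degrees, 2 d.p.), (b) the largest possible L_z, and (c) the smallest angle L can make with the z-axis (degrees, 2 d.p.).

For m_l = -6: cos θ = -6/√56, θ ≈ 143.30°.
L_z,max = lℏ = 7ℏ.
cos θ_min = 7/√56, so θ_min ≈ 20.70°.

θ(m_l=-6) ≈ 143.30°; L_z,max = 7ℏ; θ_min ≈ 20.70°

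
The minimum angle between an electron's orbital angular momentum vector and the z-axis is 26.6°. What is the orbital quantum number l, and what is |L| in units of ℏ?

cos θ_min = l/√(l(l+1)) = √(l/(l+1)), so l/(l+1) = cos²(26.6°) = 0.7995.
l = cos²θ/sin²θ ≈ 4.
Then |L| = ℏ√(4·5) = 2√5 ℏ.

l = 4, |L| = 2√5 ℏ ≈ 4.472ℏ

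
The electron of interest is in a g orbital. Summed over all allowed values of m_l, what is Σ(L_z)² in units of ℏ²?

Σ(L_z)² = 60 ℏ²

G corresponds to l = 4.
m_l ∈ {-4, -3, -2, -1, 0, 1, 2, 3, 4}.
Σ m_l² = l(l+1)(2l+1)/3 = 4·5·9/3 = 60.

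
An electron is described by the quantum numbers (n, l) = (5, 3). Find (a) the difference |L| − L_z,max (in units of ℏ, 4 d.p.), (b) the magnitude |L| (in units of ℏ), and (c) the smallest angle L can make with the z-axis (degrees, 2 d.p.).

|L| − L_z,max = (2√3 − 3)ℏ ≈ 0.4641ℏ.
|L| = ℏ√(3·4) = 2√3 ℏ ≈ 3.464ℏ.
cos θ_min = 3/√12, so θ_min ≈ 30.00°.

|L|−L_z,max ≈ 0.4641ℏ; |L| = 2√3 ℏ ≈ 3.464ℏ; θ_min ≈ 30.00°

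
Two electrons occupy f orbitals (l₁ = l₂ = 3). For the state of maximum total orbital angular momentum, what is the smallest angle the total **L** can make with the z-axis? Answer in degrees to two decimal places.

The total orbital quantum number L ranges from |l₁ − l₂| to l₁ + l₂ in integer steps.
L ∈ {0, 1, 2, 3, 4, 5, 6}.
The maximum is L = 6, with |L_tot| = ℏ√(6·7) = √42 ℏ.
The minimum angle with z is arccos(6/√42) ≈ 22.21°.

θ_min ≈ 22.21°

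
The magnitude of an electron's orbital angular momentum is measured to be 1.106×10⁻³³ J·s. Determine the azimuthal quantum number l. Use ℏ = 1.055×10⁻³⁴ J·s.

l = 10

Dividing by ℏ: |L|/ℏ ≈ 10.483.
(|L|/ℏ)² = l(l+1) ≈ 109.90 ⇒ l = 10.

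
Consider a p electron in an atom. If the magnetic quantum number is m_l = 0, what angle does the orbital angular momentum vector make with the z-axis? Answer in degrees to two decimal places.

θ ≈ 90.00°

A p state has l = 1.
|L| = √(l(l+1)) ℏ = √2 ℏ.
L_z = m_l ℏ = 0ℏ.
cos θ = L_z/|L| = 0/√2, so θ ≈ 90.00°.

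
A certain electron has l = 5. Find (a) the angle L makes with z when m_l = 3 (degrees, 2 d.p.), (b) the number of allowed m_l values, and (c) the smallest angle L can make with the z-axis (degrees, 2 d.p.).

For m_l = 3: cos θ = 3/√30, θ ≈ 56.79°.
There are 2l+1 = 11 values of m_l.
cos θ_min = 5/√30, so θ_min ≈ 24.09°.

θ(m_l=3) ≈ 56.79°; 11 values; θ_min ≈ 24.09°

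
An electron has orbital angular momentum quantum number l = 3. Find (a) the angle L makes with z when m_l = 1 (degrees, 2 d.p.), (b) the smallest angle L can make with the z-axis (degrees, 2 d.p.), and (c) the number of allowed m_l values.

For m_l = 1: cos θ = 1/√12, θ ≈ 73.22°.
cos θ_min = 3/√12, so θ_min ≈ 30.00°.
There are 2l+1 = 7 values of m_l.

θ(m_l=1) ≈ 73.22°; θ_min ≈ 30.00°; 7 values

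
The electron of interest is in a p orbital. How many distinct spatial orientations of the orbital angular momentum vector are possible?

The letter p corresponds to l = 1.
The number of m_l values is 2l + 1 = 2·1 + 1 = 3.

3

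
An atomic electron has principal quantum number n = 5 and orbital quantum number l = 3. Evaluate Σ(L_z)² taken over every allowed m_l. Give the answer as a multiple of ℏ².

Σ(L_z)² = 28 ℏ²

m_l runs from −3 to 3, i.e. {-3, -2, -1, 0, 1, 2, 3}.
Σ m_l² = l(l+1)(2l+1)/3 = 3·4·7/3 = 28.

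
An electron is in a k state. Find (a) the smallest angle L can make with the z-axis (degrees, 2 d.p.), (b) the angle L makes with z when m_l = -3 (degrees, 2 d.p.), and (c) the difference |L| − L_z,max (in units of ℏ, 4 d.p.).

θ_min ≈ 20.70°; θ(m_l=-3) ≈ 113.63°; |L|−L_z,max ≈ 0.4833ℏ

A k state has l = 7.
cos θ_min = 7/√56, so θ_min ≈ 20.70°.
For m_l = -3: cos θ = -3/√56, θ ≈ 113.63°.
|L| − L_z,max = (2√14 − 7)ℏ ≈ 0.4833ℏ.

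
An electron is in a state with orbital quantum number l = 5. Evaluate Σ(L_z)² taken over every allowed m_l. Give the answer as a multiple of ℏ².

m_l ∈ {-5, -4, -3, -2, -1, 0, 1, 2, 3, 4, 5}.
Summing m² from −5 to 5: Σ m_l² = 110.

Σ(L_z)² = 110 ℏ²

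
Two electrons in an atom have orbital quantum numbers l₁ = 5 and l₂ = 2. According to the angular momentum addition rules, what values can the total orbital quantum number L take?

Angular momentum addition gives L = |l₁ − l₂|, …, l₁ + l₂.
So L can be 3, 4, 5, 6, 7.

L = 3, 4, 5, 6, 7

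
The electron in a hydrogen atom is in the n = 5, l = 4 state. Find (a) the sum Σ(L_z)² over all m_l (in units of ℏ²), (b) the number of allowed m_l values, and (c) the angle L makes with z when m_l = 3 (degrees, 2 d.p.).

Σ m_l² = 60, so Σ(L_z)² = 60 ℏ².
There are 2l+1 = 9 values of m_l.
For m_l = 3: cos θ = 3/√20, θ ≈ 47.87°.

Σ(L_z)² = 60 ℏ²; 9 values; θ(m_l=3) ≈ 47.87°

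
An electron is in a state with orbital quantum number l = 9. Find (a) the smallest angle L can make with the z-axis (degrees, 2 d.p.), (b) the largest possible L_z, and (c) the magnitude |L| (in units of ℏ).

cos θ_min = 9/√90, so θ_min ≈ 18.43°.
L_z,max = lℏ = 9ℏ.
|L| = ℏ√(9·10) = 3√10 ℏ ≈ 9.487ℏ.

θ_min ≈ 18.43°; L_z,max = 9ℏ; |L| = 3√10 ℏ ≈ 9.487ℏ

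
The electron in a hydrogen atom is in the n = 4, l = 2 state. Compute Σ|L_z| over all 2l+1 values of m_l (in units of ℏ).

m_l runs from −2 to 2, i.e. {-2, -1, 0, 1, 2}.
Σ|m_l| = 2(1+2+…+2) = 6.

Σ|L_z| = 6 ℏ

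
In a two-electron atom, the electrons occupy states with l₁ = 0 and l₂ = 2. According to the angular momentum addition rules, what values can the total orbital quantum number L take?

L = 2

Angular momentum addition gives L = |l₁ − l₂|, …, l₁ + l₂.
So L can be 2.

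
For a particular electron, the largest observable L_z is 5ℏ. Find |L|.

|L| = √30 ℏ ≈ 5.477ℏ

The maximum L_z equals lℏ, giving l = 5.
|L| = ℏ√(l(l+1)) = √30 ℏ.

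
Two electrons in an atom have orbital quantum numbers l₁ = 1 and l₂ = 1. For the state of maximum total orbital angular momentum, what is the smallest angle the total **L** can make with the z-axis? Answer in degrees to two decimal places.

θ_min ≈ 35.26°

The total orbital quantum number L ranges from |l₁ − l₂| to l₁ + l₂ in integer steps.
L ∈ {0, 1, 2}.
The maximum is L = 2, with |L_tot| = ℏ√(2·3) = √6 ℏ.
The minimum angle with z is arccos(2/√6) ≈ 35.26°.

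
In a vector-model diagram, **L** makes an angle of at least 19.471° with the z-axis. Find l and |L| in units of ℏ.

l = 8, |L| = 6√2 ℏ ≈ 8.485ℏ

cos θ_min = l/√(l(l+1)) = √(l/(l+1)), so l/(l+1) = cos²(19.471°) = 0.8889.
l = cos²θ/sin²θ ≈ 8.
Then |L| = ℏ√(8·9) = 6√2 ℏ.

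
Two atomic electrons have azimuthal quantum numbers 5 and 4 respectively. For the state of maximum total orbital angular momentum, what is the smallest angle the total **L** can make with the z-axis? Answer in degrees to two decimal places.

θ_min ≈ 18.43°

By the triangle rule, |l₁ − l₂| ≤ L ≤ l₁ + l₂.
Allowed values: L = 1, 2, 3, 4, 5, 6, 7, 8, 9.
The maximum is L = 9, with |L_tot| = ℏ√(9·10) = 3√10 ℏ.
The minimum angle with z is arccos(9/√90) ≈ 18.43°.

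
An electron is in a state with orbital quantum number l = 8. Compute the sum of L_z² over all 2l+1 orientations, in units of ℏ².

The allowed m_l values are -8, -7, -6, -5, -4, -3, -2, -1, 0, 1, 2, 3, 4, 5, 6, 7, 8.
Σ m_l² = 2·(1 + 4 + 9 + 16 + 25 + 36 + 49 + 64) = 408.

Σ(L_z)² = 408 ℏ²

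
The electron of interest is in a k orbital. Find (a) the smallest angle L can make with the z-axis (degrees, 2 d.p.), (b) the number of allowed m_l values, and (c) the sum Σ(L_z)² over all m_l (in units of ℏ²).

For a k orbital, l = 7.
cos θ_min = 7/√56, so θ_min ≈ 20.70°.
There are 2l+1 = 15 values of m_l.
Σ m_l² = 280, so Σ(L_z)² = 280 ℏ².

θ_min ≈ 20.70°; 15 values; Σ(L_z)² = 280 ℏ²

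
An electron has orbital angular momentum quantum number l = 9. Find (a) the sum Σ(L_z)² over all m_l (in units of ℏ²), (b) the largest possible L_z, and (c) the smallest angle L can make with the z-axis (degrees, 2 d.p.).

Σ(L_z)² = 570 ℏ²; L_z,max = 9ℏ; θ_min ≈ 18.43°

Σ m_l² = 570, so Σ(L_z)² = 570 ℏ².
L_z,max = lℏ = 9ℏ.
cos θ_min = 9/√90, so θ_min ≈ 18.43°.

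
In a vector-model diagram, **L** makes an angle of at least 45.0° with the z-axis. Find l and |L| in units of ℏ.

l = 1, |L| = √2 ℏ ≈ 1.414ℏ

At minimum angle, m_l = l, so cos θ = l/√(l(l+1)); cos²θ = l/(l+1) = 0.5000.
l = cos²θ/sin²θ ≈ 1.
Then |L| = ℏ√(1·2) = √2 ℏ.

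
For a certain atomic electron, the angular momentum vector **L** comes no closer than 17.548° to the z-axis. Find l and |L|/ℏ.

cos²θ_min = l/(l+1) = 0.9091.
Solving: l = 10.
Then |L| = ℏ√(10·11) = √110 ℏ.

l = 10, |L| = √110 ℏ ≈ 10.488ℏ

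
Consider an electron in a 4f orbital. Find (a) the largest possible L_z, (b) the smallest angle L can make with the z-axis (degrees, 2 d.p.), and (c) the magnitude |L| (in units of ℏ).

L_z,max = 3ℏ; θ_min ≈ 30.00°; |L| = 2√3 ℏ ≈ 3.464ℏ

The 4f subshell has l = 3.
L_z,max = lℏ = 3ℏ.
cos θ_min = 3/√12, so θ_min ≈ 30.00°.
|L| = ℏ√(3·4) = 2√3 ℏ ≈ 3.464ℏ.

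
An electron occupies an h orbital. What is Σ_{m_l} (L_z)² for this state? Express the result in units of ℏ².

For an h orbital, l = 5.
m_l runs from −5 to 5, i.e. {-5, -4, -3, -2, -1, 0, 1, 2, 3, 4, 5}.
Σ m_l² = 2·(1 + 4 + 9 + 16 + 25) = 110.

Σ(L_z)² = 110 ℏ²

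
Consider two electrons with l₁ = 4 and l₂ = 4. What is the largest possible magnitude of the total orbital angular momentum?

|L_tot|_max = 6√2 ℏ ≈ 8.485ℏ

The total orbital quantum number L ranges from |l₁ − l₂| to l₁ + l₂ in integer steps.
So L can be 0, 1, 2, 3, 4, 5, 6, 7, 8.
The largest magnitude corresponds to L = 8: |L_tot| = ℏ√(8·9) = 6√2 ℏ.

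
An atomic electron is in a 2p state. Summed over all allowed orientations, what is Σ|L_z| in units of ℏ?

2p means n = 2, l = 1.
The allowed m_l values are -1, 0, 1.
Σ|m_l| = l(l+1) = 2.

Σ|L_z| = 2 ℏ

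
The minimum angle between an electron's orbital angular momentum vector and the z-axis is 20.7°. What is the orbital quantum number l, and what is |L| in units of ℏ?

l = 7, |L| = 2√14 ℏ ≈ 7.483ℏ

At minimum angle, m_l = l, so cos θ = l/√(l(l+1)); cos²θ = l/(l+1) = 0.8751.
Thus l = 0.8751/(1 − 0.8751) ≈ 7.
Then |L| = ℏ√(7·8) = 2√14 ℏ.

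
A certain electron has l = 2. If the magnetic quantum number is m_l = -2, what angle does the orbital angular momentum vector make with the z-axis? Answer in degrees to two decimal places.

θ ≈ 144.74°

|L| = ℏ√(l(l+1)) = √6 ℏ.
L_z = m_l ℏ = −2ℏ.
cos θ = L_z/|L| = -2/√6, so θ ≈ 144.74°.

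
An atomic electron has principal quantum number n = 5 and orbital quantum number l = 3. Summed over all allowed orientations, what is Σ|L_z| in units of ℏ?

Σ|L_z| = 12 ℏ

m_l ∈ {-3, -2, -1, 0, 1, 2, 3}.
Σ|m_l| = 2·3(3+1)/2 = 12.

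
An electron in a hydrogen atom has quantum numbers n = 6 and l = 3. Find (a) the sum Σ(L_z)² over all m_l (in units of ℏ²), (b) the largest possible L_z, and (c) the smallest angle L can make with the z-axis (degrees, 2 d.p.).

Σ(L_z)² = 28 ℏ²; L_z,max = 3ℏ; θ_min ≈ 30.00°

Σ m_l² = 28, so Σ(L_z)² = 28 ℏ².
L_z,max = lℏ = 3ℏ.
cos θ_min = 3/√12, so θ_min ≈ 30.00°.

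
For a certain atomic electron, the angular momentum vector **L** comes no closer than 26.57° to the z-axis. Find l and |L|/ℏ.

l = 4, |L| = 2√5 ℏ ≈ 4.472ℏ

cos θ_min = l/√(l(l+1)) = √(l/(l+1)), so l/(l+1) = cos²(26.57°) = 0.7999.
l = cos²θ/sin²θ ≈ 4.
Then |L| = ℏ√(4·5) = 2√5 ℏ.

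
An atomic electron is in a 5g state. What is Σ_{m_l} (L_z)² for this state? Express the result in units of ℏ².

5g means n = 5, l = 4.
m_l ∈ {-4, -3, -2, -1, 0, 1, 2, 3, 4}.
Σ m_l² = 2·(1 + 4 + 9 + 16) = 60.

Σ(L_z)² = 60 ℏ²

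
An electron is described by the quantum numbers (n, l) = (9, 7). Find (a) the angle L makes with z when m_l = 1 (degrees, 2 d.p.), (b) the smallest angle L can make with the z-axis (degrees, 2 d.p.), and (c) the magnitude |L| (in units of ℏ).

For m_l = 1: cos θ = 1/√56, θ ≈ 82.32°.
cos θ_min = 7/√56, so θ_min ≈ 20.70°.
|L| = ℏ√(7·8) = 2√14 ℏ ≈ 7.483ℏ.

θ(m_l=1) ≈ 82.32°; θ_min ≈ 20.70°; |L| = 2√14 ℏ ≈ 7.483ℏ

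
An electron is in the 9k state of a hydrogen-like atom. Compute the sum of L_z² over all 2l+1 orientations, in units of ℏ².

For 9k, l = 7.
m_l ∈ {-7, -6, -5, -4, -3, -2, -1, 0, 1, 2, 3, 4, 5, 6, 7}.
Σ m_l² = 2·(1 + 4 + 9 + 16 + 25 + 36 + 49) = 280.

Σ(L_z)² = 280 ℏ²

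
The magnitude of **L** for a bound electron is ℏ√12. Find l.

|L| = ℏ√(l(l+1)), so l(l+1) = 12.
The positive root is l = 3.

l = 3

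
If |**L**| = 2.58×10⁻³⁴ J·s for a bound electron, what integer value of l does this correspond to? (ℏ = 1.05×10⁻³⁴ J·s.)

Dividing by ℏ: |L|/ℏ ≈ 2.457.
(|L|/ℏ)² = l(l+1) ≈ 6.04 ⇒ l = 2.

l = 2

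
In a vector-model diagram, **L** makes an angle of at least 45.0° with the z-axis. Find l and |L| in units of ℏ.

cos²θ_min = l/(l+1) = 0.5000.
Solving: l = 1.
Then |L| = ℏ√(1·2) = √2 ℏ.

l = 1, |L| = √2 ℏ ≈ 1.414ℏ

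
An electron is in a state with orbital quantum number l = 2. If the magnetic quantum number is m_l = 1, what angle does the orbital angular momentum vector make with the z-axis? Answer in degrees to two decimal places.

θ ≈ 65.91°

|L|² = l(l+1)ℏ² = 6ℏ², so |L| = √6 ℏ.
L_z = m_l ℏ = 1ℏ.
cos θ = L_z/|L| = 1/√6, so θ ≈ 65.91°.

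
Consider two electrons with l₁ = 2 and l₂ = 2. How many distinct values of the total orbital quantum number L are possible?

5

L runs from |2 − 2| = 0 to 2 + 2 = 4.
So L can be 0, 1, 2, 3, 4.
That is 5 values.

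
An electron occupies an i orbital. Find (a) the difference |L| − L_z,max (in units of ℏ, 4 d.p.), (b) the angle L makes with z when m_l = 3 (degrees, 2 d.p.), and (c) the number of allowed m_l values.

|L|−L_z,max ≈ 0.4807ℏ; θ(m_l=3) ≈ 62.42°; 13 values

For an i orbital, l = 6.
|L| − L_z,max = (√42 − 6)ℏ ≈ 0.4807ℏ.
For m_l = 3: cos θ = 3/√42, θ ≈ 62.42°.
There are 2l+1 = 13 values of m_l.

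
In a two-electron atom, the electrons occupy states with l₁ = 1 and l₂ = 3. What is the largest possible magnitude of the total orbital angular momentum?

|L_tot|_max = 2√5 ℏ ≈ 4.472ℏ

The total orbital quantum number L ranges from |l₁ − l₂| to l₁ + l₂ in integer steps.
L ∈ {2, 3, 4}.
The largest magnitude corresponds to L = 4: |L_tot| = ℏ√(4·5) = 2√5 ℏ.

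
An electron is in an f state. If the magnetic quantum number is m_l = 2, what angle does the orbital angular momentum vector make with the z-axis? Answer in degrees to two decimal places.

θ ≈ 54.74°

F corresponds to l = 3.
|L| = √(l(l+1)) ℏ = 2√3 ℏ.
L_z = m_l ℏ = 2ℏ.
cos θ = L_z/|L| = 2/√12, so θ ≈ 54.74°.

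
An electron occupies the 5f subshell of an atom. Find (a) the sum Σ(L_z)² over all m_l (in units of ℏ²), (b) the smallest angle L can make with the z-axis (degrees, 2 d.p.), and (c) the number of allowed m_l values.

For 5f, l = 3.
Σ m_l² = 28, so Σ(L_z)² = 28 ℏ².
cos θ_min = 3/√12, so θ_min ≈ 30.00°.
There are 2l+1 = 7 values of m_l.

Σ(L_z)² = 28 ℏ²; θ_min ≈ 30.00°; 7 values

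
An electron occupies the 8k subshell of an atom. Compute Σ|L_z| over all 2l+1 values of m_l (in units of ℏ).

Σ|L_z| = 56 ℏ

The 8k subshell has l = 7.
The allowed m_l values are -7, -6, -5, -4, -3, -2, -1, 0, 1, 2, 3, 4, 5, 6, 7.
Σ|m_l| = 2·7(7+1)/2 = 56.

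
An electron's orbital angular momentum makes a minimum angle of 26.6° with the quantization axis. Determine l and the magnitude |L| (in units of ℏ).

l = 4, |L| = 2√5 ℏ ≈ 4.472ℏ

At minimum angle, m_l = l, so cos θ = l/√(l(l+1)); cos²θ = l/(l+1) = 0.7995.
Thus l = 0.7995/(1 − 0.7995) ≈ 4.
Then |L| = ℏ√(4·5) = 2√5 ℏ.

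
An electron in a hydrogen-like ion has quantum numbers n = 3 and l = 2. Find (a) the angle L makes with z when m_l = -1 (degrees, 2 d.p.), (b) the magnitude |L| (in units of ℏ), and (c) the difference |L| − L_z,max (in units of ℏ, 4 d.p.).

For m_l = -1: cos θ = -1/√6, θ ≈ 114.09°.
|L| = ℏ√(2·3) = √6 ℏ ≈ 2.449ℏ.
|L| − L_z,max = (√6 − 2)ℏ ≈ 0.4495ℏ.

θ(m_l=-1) ≈ 114.09°; |L| = √6 ℏ ≈ 2.449ℏ; |L|−L_z,max ≈ 0.4495ℏ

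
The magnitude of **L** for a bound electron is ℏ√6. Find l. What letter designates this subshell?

l = 2 (d orbital)

(|L|/ℏ)² = l(l+1) = 6.
l² + l − 6 = 0 ⇒ l = 2.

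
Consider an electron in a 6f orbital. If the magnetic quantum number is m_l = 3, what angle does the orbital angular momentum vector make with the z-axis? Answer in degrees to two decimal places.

For 6f, l = 3.
|L| = √(l(l+1)) ℏ = 2√3 ℏ.
L_z = m_l ℏ = 3ℏ.
cos θ = L_z/|L| = 3/√12, so θ ≈ 30.00°.

θ ≈ 30.00°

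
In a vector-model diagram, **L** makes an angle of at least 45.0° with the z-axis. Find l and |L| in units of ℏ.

cos²θ_min = l/(l+1) = 0.5000.
Solving: l = 1.
Then |L| = ℏ√(1·2) = √2 ℏ.

l = 1, |L| = √2 ℏ ≈ 1.414ℏ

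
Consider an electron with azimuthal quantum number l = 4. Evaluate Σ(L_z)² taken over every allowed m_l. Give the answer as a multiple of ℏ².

The allowed m_l values are -4, -3, -2, -1, 0, 1, 2, 3, 4.
Σ m_l² = l(l+1)(2l+1)/3 = 4·5·9/3 = 60.

Σ(L_z)² = 60 ℏ²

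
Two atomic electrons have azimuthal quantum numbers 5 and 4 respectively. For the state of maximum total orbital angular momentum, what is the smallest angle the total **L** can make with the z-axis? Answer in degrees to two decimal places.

By the triangle rule, |l₁ − l₂| ≤ L ≤ l₁ + l₂.
So L can be 1, 2, 3, 4, 5, 6, 7, 8, 9.
The maximum is L = 9, with |L_tot| = ℏ√(9·10) = 3√10 ℏ.
The minimum angle with z is arccos(9/√90) ≈ 18.43°.

θ_min ≈ 18.43°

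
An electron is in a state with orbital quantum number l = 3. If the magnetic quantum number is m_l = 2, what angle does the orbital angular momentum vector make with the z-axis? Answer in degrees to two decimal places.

|L| = ℏ√(l(l+1)) = 2√3 ℏ.
L_z = m_l ℏ = 2ℏ.
cos θ = L_z/|L| = 2/√12, so θ ≈ 54.74°.

θ ≈ 54.74°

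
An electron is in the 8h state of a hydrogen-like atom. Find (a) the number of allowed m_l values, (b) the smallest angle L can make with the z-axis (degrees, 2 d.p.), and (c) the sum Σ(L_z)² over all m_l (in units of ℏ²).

For 8h, l = 5.
There are 2l+1 = 11 values of m_l.
cos θ_min = 5/√30, so θ_min ≈ 24.09°.
Σ m_l² = 110, so Σ(L_z)² = 110 ℏ².

11 values; θ_min ≈ 24.09°; Σ(L_z)² = 110 ℏ²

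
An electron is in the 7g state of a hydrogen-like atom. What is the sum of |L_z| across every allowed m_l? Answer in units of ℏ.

The 7g subshell has l = 4.
m_l ∈ {-4, -3, -2, -1, 0, 1, 2, 3, 4}.
Σ|m_l| = l(l+1) = 20.

Σ|L_z| = 20 ℏ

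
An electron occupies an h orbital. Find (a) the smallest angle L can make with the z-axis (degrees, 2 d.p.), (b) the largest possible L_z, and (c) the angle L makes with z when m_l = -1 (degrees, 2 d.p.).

θ_min ≈ 24.09°; L_z,max = 5ℏ; θ(m_l=-1) ≈ 100.52°

The letter h corresponds to l = 5.
cos θ_min = 5/√30, so θ_min ≈ 24.09°.
L_z,max = lℏ = 5ℏ.
For m_l = -1: cos θ = -1/√30, θ ≈ 100.52°.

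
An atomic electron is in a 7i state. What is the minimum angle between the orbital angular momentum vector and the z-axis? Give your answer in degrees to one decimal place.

θ_min ≈ 22.2°

For 7i, l = 6.
|L| = √(l(l+1)) ℏ = √42 ℏ.
The smallest angle corresponds to the largest L_z, i.e. m_l = l = 6, giving L_z = 6ℏ.
cos θ_min = 6/√42, so θ_min ≈ 22.2°.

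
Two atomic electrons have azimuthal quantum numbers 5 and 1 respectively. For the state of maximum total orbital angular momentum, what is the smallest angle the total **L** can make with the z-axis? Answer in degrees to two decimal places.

θ_min ≈ 22.21°

By the triangle rule, |l₁ − l₂| ≤ L ≤ l₁ + l₂.
Allowed values: L = 4, 5, 6.
The maximum is L = 6, with |L_tot| = ℏ√(6·7) = √42 ℏ.
The minimum angle with z is arccos(6/√42) ≈ 22.21°.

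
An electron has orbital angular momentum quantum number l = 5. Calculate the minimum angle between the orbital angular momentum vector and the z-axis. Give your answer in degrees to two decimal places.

|L| = √(l(l+1)) ℏ = √30 ℏ.
The smallest angle corresponds to the largest L_z, i.e. m_l = l = 5, giving L_z = 5ℏ.
cos θ_min = 5/√30, so θ_min ≈ 24.09°.

θ_min ≈ 24.09°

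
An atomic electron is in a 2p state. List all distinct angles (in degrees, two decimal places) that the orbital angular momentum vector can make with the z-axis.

2p means n = 2, l = 1.
|L|² = l(l+1)ℏ² = 2ℏ², so |L| = √2 ℏ.
cos θ = m_l/√2 for each m_l ∈ {-1, 0, 1}.

θ ∈ {45.00°, 90.00°, 135.00°}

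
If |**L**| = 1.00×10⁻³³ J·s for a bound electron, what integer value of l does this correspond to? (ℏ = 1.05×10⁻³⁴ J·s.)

|L|/ℏ = (1.00×10⁻³³)/(1.05×10⁻³⁴) ≈ 9.524.
Set l(l+1) = 90.70; the integer solution is l = 9.

l = 9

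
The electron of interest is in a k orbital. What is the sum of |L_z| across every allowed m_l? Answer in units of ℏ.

A k state has l = 7.
m_l runs from −7 to 7, i.e. {-7, -6, -5, -4, -3, -2, -1, 0, 1, 2, 3, 4, 5, 6, 7}.
Σ|m_l| = 2(1+2+…+7) = 56.

Σ|L_z| = 56 ℏ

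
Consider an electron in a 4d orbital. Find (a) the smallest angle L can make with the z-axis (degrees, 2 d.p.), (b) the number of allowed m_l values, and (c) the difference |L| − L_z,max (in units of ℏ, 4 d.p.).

θ_min ≈ 35.26°; 5 values; |L|−L_z,max ≈ 0.4495ℏ

For 4d, l = 2.
cos θ_min = 2/√6, so θ_min ≈ 35.26°.
There are 2l+1 = 5 values of m_l.
|L| − L_z,max = (√6 − 2)ℏ ≈ 0.4495ℏ.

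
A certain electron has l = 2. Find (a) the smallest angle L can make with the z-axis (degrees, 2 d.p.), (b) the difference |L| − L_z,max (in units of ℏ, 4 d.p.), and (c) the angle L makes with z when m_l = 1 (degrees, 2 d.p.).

cos θ_min = 2/√6, so θ_min ≈ 35.26°.
|L| − L_z,max = (√6 − 2)ℏ ≈ 0.4495ℏ.
For m_l = 1: cos θ = 1/√6, θ ≈ 65.91°.

θ_min ≈ 35.26°; |L|−L_z,max ≈ 0.4495ℏ; θ(m_l=1) ≈ 65.91°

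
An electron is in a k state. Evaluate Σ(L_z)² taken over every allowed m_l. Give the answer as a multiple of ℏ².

Σ(L_z)² = 280 ℏ²

For a k orbital, l = 7.
m_l runs from −7 to 7, i.e. {-7, -6, -5, -4, -3, -2, -1, 0, 1, 2, 3, 4, 5, 6, 7}.
Summing m² from −7 to 7: Σ m_l² = 280.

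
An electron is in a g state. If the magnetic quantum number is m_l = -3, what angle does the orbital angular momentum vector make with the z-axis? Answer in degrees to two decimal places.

θ ≈ 132.13°

A g state has l = 4.
|L|² = l(l+1)ℏ² = 20ℏ², so |L| = 2√5 ℏ.
L_z = m_l ℏ = −3ℏ.
cos θ = L_z/|L| = -3/√20, so θ ≈ 132.13°.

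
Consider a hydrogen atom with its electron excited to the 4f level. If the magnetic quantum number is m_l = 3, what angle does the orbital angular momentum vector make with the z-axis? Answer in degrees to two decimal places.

The 4f level has l = 3.
|L| = ℏ√(l(l+1)) = 2√3 ℏ.
L_z = m_l ℏ = 3ℏ.
cos θ = L_z/|L| = 3/√12, so θ ≈ 30.00°.

θ ≈ 30.00°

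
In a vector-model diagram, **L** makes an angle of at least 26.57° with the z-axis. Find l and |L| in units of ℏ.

At minimum angle, m_l = l, so cos θ = l/√(l(l+1)); cos²θ = l/(l+1) = 0.7999.
Solving: l = 4.
Then |L| = ℏ√(4·5) = 2√5 ℏ.

l = 4, |L| = 2√5 ℏ ≈ 4.472ℏ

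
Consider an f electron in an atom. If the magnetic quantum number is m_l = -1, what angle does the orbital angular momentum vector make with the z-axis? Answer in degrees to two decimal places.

The letter f corresponds to l = 3.
|L|² = l(l+1)ℏ² = 12ℏ², so |L| = 2√3 ℏ.
L_z = m_l ℏ = −1ℏ.
cos θ = L_z/|L| = -1/√12, so θ ≈ 106.78°.

θ ≈ 106.78°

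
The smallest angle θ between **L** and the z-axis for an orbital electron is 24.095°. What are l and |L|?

l = 5, |L| = √30 ℏ ≈ 5.477ℏ

cos θ_min = l/√(l(l+1)) = √(l/(l+1)), so l/(l+1) = cos²(24.095°) = 0.8333.
l = cos²θ/sin²θ ≈ 5.
Then |L| = ℏ√(5·6) = √30 ℏ.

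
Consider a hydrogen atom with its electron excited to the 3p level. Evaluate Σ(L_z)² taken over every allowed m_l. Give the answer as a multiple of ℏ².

The 3p level has l = 1.
m_l runs from −1 to 1, i.e. {-1, 0, 1}.
Summing m² from −1 to 1: Σ m_l² = 2.

Σ(L_z)² = 2 ℏ²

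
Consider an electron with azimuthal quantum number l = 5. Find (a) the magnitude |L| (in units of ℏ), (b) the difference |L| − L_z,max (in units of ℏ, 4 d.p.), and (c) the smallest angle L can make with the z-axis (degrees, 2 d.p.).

|L| = ℏ√(5·6) = √30 ℏ ≈ 5.477ℏ.
|L| − L_z,max = (√30 − 5)ℏ ≈ 0.4772ℏ.
cos θ_min = 5/√30, so θ_min ≈ 24.09°.

|L| = √30 ℏ ≈ 5.477ℏ; |L|−L_z,max ≈ 0.4772ℏ; θ_min ≈ 24.09°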